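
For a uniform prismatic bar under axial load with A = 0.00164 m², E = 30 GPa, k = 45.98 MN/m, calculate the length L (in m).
Model: a uniform prismatic bar under axial load, so k = (A·E) / L.
Solve for L: L = (A·E) / k.
Convert to SI units:
  E = 30 GPa = 3 × 10¹⁰ Pa
  k = 45.98 MN/m = 4.598 × 10⁷ N/m
Substitute:
  L = (0.00164 × (3 × 10¹⁰)) / (4.598 × 10⁷)
  L = 1.07 m
Final answer: L = 1.07 m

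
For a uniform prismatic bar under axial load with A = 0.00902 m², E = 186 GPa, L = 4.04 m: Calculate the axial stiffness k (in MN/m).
Model: a uniform prismatic bar under axial load, so k = (A·E) / L.
Convert to SI units:
  E = 186 GPa = 1.86 × 10¹¹ Pa
Substitute:
  k = (0.00902 × (1.86 × 10¹¹)) / 4.04
  k = 4.153 × 10⁸ N/m
Convert: k = 4.153 × 10⁸ N/m = 415.3 MN/m
Final answer: k = 415.3 MN/m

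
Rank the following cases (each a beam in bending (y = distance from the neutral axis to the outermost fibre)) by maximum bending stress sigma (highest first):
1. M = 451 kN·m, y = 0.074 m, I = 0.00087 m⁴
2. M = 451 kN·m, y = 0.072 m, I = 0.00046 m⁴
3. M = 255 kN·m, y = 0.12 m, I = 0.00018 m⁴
Model: a beam in bending (y = distance from the neutral axis to the outermost fibre), so sigma = (M·y) / I (SI units).
  Case 1: sigma = (451000 × 0.074) / 0.00087 = 3.836 × 10⁷ Pa = 38.36 MPa
  Case 2: sigma = (451000 × 0.072) / 0.00046 = 7.059 × 10⁷ Pa = 70.59 MPa
  Case 3: sigma = (255000 × 0.12) / 0.00018 = 1.7 × 10⁸ Pa = 170 MPa
Ordering: 170 MPa (case 3) > 70.59 MPa (case 2) > 38.36 MPa (case 1)
Final answer: 3, 2, 1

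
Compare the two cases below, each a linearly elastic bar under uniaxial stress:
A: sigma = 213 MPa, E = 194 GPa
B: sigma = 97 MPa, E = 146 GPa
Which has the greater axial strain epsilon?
Model: a linearly elastic bar under uniaxial stress, so epsilon = sigma / E (SI units).
  A: epsilon = (2.13 × 10⁸) / (1.94 × 10¹¹) = 0.001098
  B: epsilon = (9.7 × 10⁷) / (1.46 × 10¹¹) = 0.0006644
0.001098 > 0.0006644, so A is larger.
Final answer: A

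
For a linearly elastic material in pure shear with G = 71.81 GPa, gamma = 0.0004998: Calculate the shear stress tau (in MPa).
Model: a linearly elastic material in pure shear, so tau = G·gamma.
Convert to SI units:
  G = 71.81 GPa = 7.181 × 10¹⁰ Pa
Substitute:
  tau = (7.181 × 10¹⁰) × 0.0004998
  tau = 3.589 × 10⁷ Pa
Convert: tau = 3.589 × 10⁷ Pa = 35.89 MPa
Final answer: tau = 35.89 MPa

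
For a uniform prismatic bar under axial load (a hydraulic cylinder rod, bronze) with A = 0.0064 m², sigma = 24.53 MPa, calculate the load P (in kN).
Model: a uniform prismatic bar under axial load, so sigma = P / A.
Solve for P: P = sigma·A.
Convert to SI units:
  sigma = 24.53 MPa = 2.453 × 10⁷ Pa
Substitute:
  P = (2.453 × 10⁷) × 0.0064
  P = 157000 N
Convert: P = 157000 N = 157 kN
Final answer: P = 157 kN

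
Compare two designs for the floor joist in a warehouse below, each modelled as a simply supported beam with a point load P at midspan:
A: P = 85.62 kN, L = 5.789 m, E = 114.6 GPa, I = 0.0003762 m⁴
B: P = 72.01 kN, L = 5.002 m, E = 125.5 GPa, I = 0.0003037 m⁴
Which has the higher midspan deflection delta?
Model: a simply supported beam with a point load P at midspan, so delta = (P·L^3) / (48·E·I) (SI units).
  A: delta = (85620 × 5.789^3) / (48 × (1.146 × 10¹¹) × 0.0003762) = 0.008027 m = 8.027 mm
  B: delta = (72010 × 5.002^3) / (48 × (1.255 × 10¹¹) × 0.0003037) = 0.004926 m = 4.926 mm
8.027 mm > 4.926 mm, so A is larger.
Final answer: A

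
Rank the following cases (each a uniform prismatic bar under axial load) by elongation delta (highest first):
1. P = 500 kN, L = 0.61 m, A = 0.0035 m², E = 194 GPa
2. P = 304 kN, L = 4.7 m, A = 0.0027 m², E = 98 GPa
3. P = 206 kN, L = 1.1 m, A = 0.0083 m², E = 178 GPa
Model: a uniform prismatic bar under axial load, so delta = (P·L) / (A·E) (SI units).
  Case 1: delta = (500000 × 0.61) / (0.0035 × (1.94 × 10¹¹)) = 0.0004492 m = 0.4492 mm
  Case 2: delta = (304000 × 4.7) / (0.0027 × (9.8 × 10¹⁰)) = 0.0054 m = 5.4 mm
  Case 3: delta = (206000 × 1.1) / (0.0083 × (1.78 × 10¹¹)) = 0.0001534 m = 0.1534 mm
Ordering: 5.4 mm (case 2) > 0.4492 mm (case 1) > 0.1534 mm (case 3)
Final answer: 2, 1, 3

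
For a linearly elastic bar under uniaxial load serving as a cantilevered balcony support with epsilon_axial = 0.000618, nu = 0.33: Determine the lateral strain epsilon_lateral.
Model: a linearly elastic bar under uniaxial load, so epsilon_lateral = -nu·epsilon_axial.
Substitute:
  epsilon_lateral = -(0.33 × 0.000618)
  epsilon_lateral = -0.0002039
Final answer: epsilon_lateral = -0.0002039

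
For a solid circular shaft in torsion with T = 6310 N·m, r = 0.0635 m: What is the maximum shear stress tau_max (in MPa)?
Model: a solid circular shaft in torsion, so tau_max = (2·T) / (π·r^3).
Substitute:
  tau_max = (2 × 6310) / (π × 0.0635^3)
  tau_max = 1.569 × 10⁷ Pa
Convert: tau_max = 1.569 × 10⁷ Pa = 15.69 MPa
Final answer: tau_max = 15.69 MPa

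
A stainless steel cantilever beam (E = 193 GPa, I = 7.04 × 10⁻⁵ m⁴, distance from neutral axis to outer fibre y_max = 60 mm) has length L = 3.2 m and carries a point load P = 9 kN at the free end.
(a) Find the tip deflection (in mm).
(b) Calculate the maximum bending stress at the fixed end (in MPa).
(a) Tip deflection of a cantilever with an end point load: δ = P·L^3 / (3·E·I). Convert P = 9 kN = 9000 N, E = 193 GPa = 1.93 × 10¹¹ Pa.
  δ = (9000 × 3.2^3) / (3 × (1.93 × 10¹¹) × (7.04 × 10⁻⁵)) = 0.007235 m = 7.235 mm
(b) Maximum bending moment at the fixed end: M = P·L = 9000 × 3.2 = 28800 N·m. Convert y_max = 60 mm = 0.06 m.
  σ = M·y_max / I = (28800 × 0.06) / (7.04 × 10⁻⁵) = 2.455 × 10⁷ Pa = 24.55 MPa
Final answer: (a) δ = 7.235 mm, (b) σ = 24.55 MPa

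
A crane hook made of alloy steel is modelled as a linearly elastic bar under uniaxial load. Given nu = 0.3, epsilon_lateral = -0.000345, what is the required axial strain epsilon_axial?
Model: a linearly elastic bar under uniaxial load, so epsilon_lateral = -nu·epsilon_axial.
Solve for epsilon_axial: epsilon_axial = -epsilon_lateral / nu.
Substitute:
  epsilon_axial = -(-0.000345) / 0.3
  epsilon_axial = 0.00115
Final answer: epsilon_axial = 0.00115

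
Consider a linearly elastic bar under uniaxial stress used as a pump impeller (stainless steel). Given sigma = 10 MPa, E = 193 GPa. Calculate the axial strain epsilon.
Model: a linearly elastic bar under uniaxial stress, so epsilon = sigma / E.
Convert to SI units:
  sigma = 10 MPa = 1 × 10⁷ Pa
  E = 193 GPa = 1.93 × 10¹¹ Pa
Substitute:
  epsilon = (1 × 10⁷) / (1.93 × 10¹¹)
  epsilon = 5.181 × 10⁻⁵
Final answer: epsilon = 5.181 × 10⁻⁵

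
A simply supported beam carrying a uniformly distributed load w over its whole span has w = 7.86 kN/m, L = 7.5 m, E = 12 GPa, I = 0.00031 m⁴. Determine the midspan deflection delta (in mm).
Model: a simply supported beam carrying a uniformly distributed load w over its whole span, so delta = (5·w·L^4) / (384·E·I).
Convert to SI units:
  w = 7.86 kN/m = 7860 N/m
  E = 12 GPa = 1.2 × 10¹⁰ Pa
Substitute:
  delta = (5 × 7860 × 7.5^4) / (384 × (1.2 × 10¹⁰) × 0.00031)
  delta = 0.08705 m
Convert: delta = 0.08705 m = 87.05 mm
Final answer: delta = 87.05 mm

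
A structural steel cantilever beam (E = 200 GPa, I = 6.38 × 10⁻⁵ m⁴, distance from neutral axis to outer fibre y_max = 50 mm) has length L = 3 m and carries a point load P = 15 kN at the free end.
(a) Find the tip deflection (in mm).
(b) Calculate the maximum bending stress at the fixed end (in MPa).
(a) Tip deflection of a cantilever with an end point load: δ = P·L^3 / (3·E·I). Convert P = 15 kN = 15000 N, E = 200 GPa = 2 × 10¹¹ Pa.
  δ = (15000 × 3^3) / (3 × (2 × 10¹¹) × (6.38 × 10⁻⁵)) = 0.01058 m = 10.58 mm
(b) Maximum bending moment at the fixed end: M = P·L = 15000 × 3 = 45000 N·m. Convert y_max = 50 mm = 0.05 m.
  σ = M·y_max / I = (45000 × 0.05) / (6.38 × 10⁻⁵) = 3.527 × 10⁷ Pa = 35.27 MPa
Final answer: (a) δ = 10.58 mm, (b) σ = 35.27 MPa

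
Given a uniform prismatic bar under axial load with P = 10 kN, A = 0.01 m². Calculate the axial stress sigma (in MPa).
Model: a uniform prismatic bar under axial load, so sigma = P / A.
Convert to SI units:
  P = 10 kN = 10000 N
Substitute:
  sigma = 10000 / 0.01
  sigma = 1 × 10⁶ Pa
Convert: sigma = 1 × 10⁶ Pa = 1 MPa
Final answer: sigma = 1 MPa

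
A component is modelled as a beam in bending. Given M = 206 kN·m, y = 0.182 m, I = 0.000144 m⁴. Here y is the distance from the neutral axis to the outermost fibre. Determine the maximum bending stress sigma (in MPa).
Model: a beam in bending, so sigma = (M·y) / I.
Convert to SI units:
  M = 206 kN·m = 206000 N·m
Substitute:
  sigma = (206000 × 0.182) / 0.000144
  sigma = 2.604 × 10⁸ Pa
Convert: sigma = 2.604 × 10⁸ Pa = 260.4 MPa
Final answer: sigma = 260.4 MPa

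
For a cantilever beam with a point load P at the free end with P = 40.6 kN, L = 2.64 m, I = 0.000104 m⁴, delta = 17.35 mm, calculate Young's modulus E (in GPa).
Model: a cantilever beam with a point load P at the free end, so delta = (P·L^3) / (3·E·I).
Solve for E: E = (P·L^3) / (3·delta·I).
Convert to SI units:
  P = 40.6 kN = 40600 N
  delta = 17.35 mm = 0.01735 m
Substitute:
  E = (40600 × 2.64^3) / (3 × 0.01735 × 0.000104)
  E = 1.38 × 10¹¹ Pa
Convert: E = 1.38 × 10¹¹ Pa = 138 GPa
Final answer: E = 138 GPa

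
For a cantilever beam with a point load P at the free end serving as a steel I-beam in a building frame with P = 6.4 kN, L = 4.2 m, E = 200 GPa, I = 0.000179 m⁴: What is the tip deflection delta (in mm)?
Model: a cantilever beam with a point load P at the free end, so delta = (P·L^3) / (3·E·I).
Convert to SI units:
  P = 6.4 kN = 6400 N
  E = 200 GPa = 2 × 10¹¹ Pa
Substitute:
  delta = (6400 × 4.2^3) / (3 × (2 × 10¹¹) × 0.000179)
  delta = 0.004415 m
Convert: delta = 0.004415 m = 4.415 mm
Final answer: delta = 4.415 mm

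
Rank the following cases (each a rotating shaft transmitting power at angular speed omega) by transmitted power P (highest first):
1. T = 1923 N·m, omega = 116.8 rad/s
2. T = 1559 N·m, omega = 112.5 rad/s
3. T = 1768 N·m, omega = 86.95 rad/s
Model: a rotating shaft transmitting power at angular speed omega, so P = T·omega (SI units).
  Case 1: P = 1923 × 116.8 = 224600 W = 224.6 kW
  Case 2: P = 1559 × 112.5 = 175400 W = 175.4 kW
  Case 3: P = 1768 × 86.95 = 153700 W = 153.7 kW
Ordering: 224.6 kW (case 1) > 175.4 kW (case 2) > 153.7 kW (case 3)
Final answer: 1, 2, 3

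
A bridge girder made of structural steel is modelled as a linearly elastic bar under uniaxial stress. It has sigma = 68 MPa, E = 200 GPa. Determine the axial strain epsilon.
Model: a linearly elastic bar under uniaxial stress, so epsilon = sigma / E.
Convert to SI units:
  sigma = 68 MPa = 6.8 × 10⁷ Pa
  E = 200 GPa = 2 × 10¹¹ Pa
Substitute:
  epsilon = (6.8 × 10⁷) / (2 × 10¹¹)
  epsilon = 0.00034
Final answer: epsilon = 0.00034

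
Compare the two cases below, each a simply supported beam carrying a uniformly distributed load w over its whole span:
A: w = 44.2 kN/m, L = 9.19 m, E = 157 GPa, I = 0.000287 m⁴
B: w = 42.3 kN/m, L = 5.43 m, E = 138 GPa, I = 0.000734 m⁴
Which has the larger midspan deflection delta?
Model: a simply supported beam carrying a uniformly distributed load w over its whole span, so delta = (5·w·L^4) / (384·E·I) (SI units).
  A: delta = (5 × 44200 × 9.19^4) / (384 × (1.57 × 10¹¹) × 0.000287) = 0.0911 m = 91.1 mm
  B: delta = (5 × 42300 × 5.43^4) / (384 × (1.38 × 10¹¹) × 0.000734) = 0.004727 m = 4.727 mm
91.1 mm > 4.727 mm, so A is larger.
Final answer: A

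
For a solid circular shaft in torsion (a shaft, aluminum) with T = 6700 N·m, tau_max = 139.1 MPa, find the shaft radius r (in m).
Model: a solid circular shaft in torsion, so tau_max = (2·T) / (π·r^3).
Solve for r: r = ((2·T) / (π·tau_max))^(1/3).
Convert to SI units:
  tau_max = 139.1 MPa = 1.391 × 10⁸ Pa
Substitute:
  r = ((2 × 6700) / (π × (1.391 × 10⁸)))^(1/3)
  r = 0.0313 m
Final answer: r = 0.0313 m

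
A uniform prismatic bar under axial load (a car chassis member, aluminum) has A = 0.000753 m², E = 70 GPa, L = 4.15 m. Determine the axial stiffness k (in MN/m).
Model: a uniform prismatic bar under axial load, so k = (A·E) / L.
Convert to SI units:
  E = 70 GPa = 7 × 10¹⁰ Pa
Substitute:
  k = (0.000753 × (7 × 10¹⁰)) / 4.15
  k = 1.27 × 10⁷ N/m
Convert: k = 1.27 × 10⁷ N/m = 12.7 MN/m
Final answer: k = 12.7 MN/m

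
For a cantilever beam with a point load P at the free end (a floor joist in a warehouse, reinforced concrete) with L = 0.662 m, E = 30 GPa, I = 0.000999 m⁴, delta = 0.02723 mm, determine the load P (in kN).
Model: a cantilever beam with a point load P at the free end, so delta = (P·L^3) / (3·E·I).
Solve for P: P = (3·delta·E·I) / L^3.
Convert to SI units:
  E = 30 GPa = 3 × 10¹⁰ Pa
  delta = 0.02723 mm = 2.723 × 10⁻⁵ m
Substitute:
  P = (3 × (2.723 × 10⁻⁵) × (3 × 10¹⁰) × 0.000999) / 0.662^3
  P = 8439 N
Convert: P = 8439 N = 8.439 kN
Final answer: P = 8.439 kN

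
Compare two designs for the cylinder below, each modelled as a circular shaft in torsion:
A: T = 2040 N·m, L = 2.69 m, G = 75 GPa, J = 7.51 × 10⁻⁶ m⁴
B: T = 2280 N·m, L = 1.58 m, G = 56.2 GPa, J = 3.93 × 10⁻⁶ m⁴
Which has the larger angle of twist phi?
Model: a circular shaft in torsion, so phi = (T·L) / (G·J) (SI units).
  A: phi = (2040 × 2.69) / ((7.5 × 10¹⁰) × (7.51 × 10⁻⁶)) = 0.009743 rad = 0.5582°
  B: phi = (2280 × 1.58) / ((5.62 × 10¹⁰) × (3.93 × 10⁻⁶)) = 0.01631 rad = 0.9345°
0.9345° > 0.5582°, so B is larger.
Final answer: B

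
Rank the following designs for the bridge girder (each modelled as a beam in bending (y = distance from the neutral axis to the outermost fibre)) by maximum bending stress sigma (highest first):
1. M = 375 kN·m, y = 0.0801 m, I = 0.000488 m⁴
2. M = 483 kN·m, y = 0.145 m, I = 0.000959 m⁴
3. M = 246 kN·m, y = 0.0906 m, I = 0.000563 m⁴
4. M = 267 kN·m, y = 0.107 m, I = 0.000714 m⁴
Model: a beam in bending (y = distance from the neutral axis to the outermost fibre), so sigma = (M·y) / I (SI units).
  Case 1: sigma = (375000 × 0.0801) / 0.000488 = 6.155 × 10⁷ Pa = 61.55 MPa
  Case 2: sigma = (483000 × 0.145) / 0.000959 = 7.303 × 10⁷ Pa = 73.03 MPa
  Case 3: sigma = (246000 × 0.0906) / 0.000563 = 3.959 × 10⁷ Pa = 39.59 MPa
  Case 4: sigma = (267000 × 0.107) / 0.000714 = 4.001 × 10⁷ Pa = 40.01 MPa
Ordering: 73.03 MPa (case 2) > 61.55 MPa (case 1) > 40.01 MPa (case 4) > 39.59 MPa (case 3)
Final answer: 2, 1, 4, 3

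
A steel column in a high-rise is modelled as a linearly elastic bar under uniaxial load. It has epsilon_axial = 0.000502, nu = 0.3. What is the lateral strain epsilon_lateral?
Model: a linearly elastic bar under uniaxial load, so epsilon_lateral = -nu·epsilon_axial.
Substitute:
  epsilon_lateral = -(0.3 × 0.000502)
  epsilon_lateral = -0.0001506
Final answer: epsilon_lateral = -0.0001506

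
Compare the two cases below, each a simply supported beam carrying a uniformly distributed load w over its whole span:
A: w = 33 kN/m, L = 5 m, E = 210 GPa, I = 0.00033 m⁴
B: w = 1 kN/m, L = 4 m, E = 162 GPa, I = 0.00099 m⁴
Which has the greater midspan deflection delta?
Model: a simply supported beam carrying a uniformly distributed load w over its whole span, so delta = (5·w·L^4) / (384·E·I) (SI units).
  A: delta = (5 × 33000 × 5^4) / (384 × (2.1 × 10¹¹) × 0.00033) = 0.003875 m = 3.875 mm
  B: delta = (5 × 1000 × 4^4) / (384 × (1.62 × 10¹¹) × 0.00099) = 2.078 × 10⁻⁵ m = 0.02078 mm
3.875 mm > 0.02078 mm, so A is larger.
Final answer: A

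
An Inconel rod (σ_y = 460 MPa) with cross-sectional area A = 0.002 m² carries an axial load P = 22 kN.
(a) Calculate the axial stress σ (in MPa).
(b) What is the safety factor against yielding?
(a) Axial stress σ = P/A. Convert P = 22 kN = 22000 N.
  σ = 22000 / 0.002 = 1.1 × 10⁷ Pa = 11 MPa
(b) Safety factor SF = σ_y/σ = 460 / 11 = 41.82
Final answer: (a) σ = 11 MPa, (b) SF = 41.82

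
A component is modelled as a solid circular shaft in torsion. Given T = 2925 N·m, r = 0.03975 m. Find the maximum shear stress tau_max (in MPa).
Model: a solid circular shaft in torsion, so tau_max = (2·T) / (π·r^3).
Substitute:
  tau_max = (2 × 2925) / (π × 0.03975^3)
  tau_max = 2.965 × 10⁷ Pa
Convert: tau_max = 2.965 × 10⁷ Pa = 29.65 MPa
Final answer: tau_max = 29.65 MPa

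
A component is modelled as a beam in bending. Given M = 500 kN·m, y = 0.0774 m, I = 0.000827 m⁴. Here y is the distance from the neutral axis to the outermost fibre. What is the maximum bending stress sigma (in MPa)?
Model: a beam in bending, so sigma = (M·y) / I.
Convert to SI units:
  M = 500 kN·m = 500000 N·m
Substitute:
  sigma = (500000 × 0.0774) / 0.000827
  sigma = 4.68 × 10⁷ Pa
Convert: sigma = 4.68 × 10⁷ Pa = 46.8 MPa
Final answer: sigma = 46.8 MPa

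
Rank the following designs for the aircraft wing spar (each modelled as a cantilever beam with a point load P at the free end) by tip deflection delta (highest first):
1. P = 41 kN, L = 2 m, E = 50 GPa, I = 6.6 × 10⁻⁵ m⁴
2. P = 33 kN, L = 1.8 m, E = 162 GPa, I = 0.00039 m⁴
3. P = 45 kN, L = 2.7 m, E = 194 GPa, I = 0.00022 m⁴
Model: a cantilever beam with a point load P at the free end, so delta = (P·L^3) / (3·E·I) (SI units).
  Case 1: delta = (41000 × 2^3) / (3 × (5 × 10¹⁰) × (6.6 × 10⁻⁵)) = 0.03313 m = 33.13 mm
  Case 2: delta = (33000 × 1.8^3) / (3 × (1.62 × 10¹¹) × 0.00039) = 0.001015 m = 1.015 mm
  Case 3: delta = (45000 × 2.7^3) / (3 × (1.94 × 10¹¹) × 0.00022) = 0.006918 m = 6.918 mm
Ordering: 33.13 mm (case 1) > 6.918 mm (case 3) > 1.015 mm (case 2)
Final answer: 1, 3, 2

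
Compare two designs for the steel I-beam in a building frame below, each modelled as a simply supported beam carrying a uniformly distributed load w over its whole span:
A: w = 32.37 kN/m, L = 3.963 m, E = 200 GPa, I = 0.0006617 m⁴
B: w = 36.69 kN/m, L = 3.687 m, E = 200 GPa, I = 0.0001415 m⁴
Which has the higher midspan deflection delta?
Model: a simply supported beam carrying a uniformly distributed load w over its whole span, so delta = (5·w·L^4) / (384·E·I) (SI units).
  A: delta = (5 × 32370 × 3.963^4) / (384 × (2 × 10¹¹) × 0.0006617) = 0.0007856 m = 0.7856 mm
  B: delta = (5 × 36690 × 3.687^4) / (384 × (2 × 10¹¹) × 0.0001415) = 0.00312 m = 3.12 mm
3.12 mm > 0.7856 mm, so B is larger.
Final answer: B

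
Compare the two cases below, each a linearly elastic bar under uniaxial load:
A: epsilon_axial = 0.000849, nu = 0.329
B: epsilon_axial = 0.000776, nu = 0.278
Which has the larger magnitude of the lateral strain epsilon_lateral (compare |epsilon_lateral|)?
Model: a linearly elastic bar under uniaxial load, so epsilon_lateral = -nu·epsilon_axial (SI units).
  A: epsilon_lateral = -(0.329 × 0.000849) = -0.0002793
  B: epsilon_lateral = -(0.278 × 0.000776) = -0.0002157
|epsilon_lateral|: A = 0.0002793, B = 0.0002157, so A is larger in magnitude.
Final answer: A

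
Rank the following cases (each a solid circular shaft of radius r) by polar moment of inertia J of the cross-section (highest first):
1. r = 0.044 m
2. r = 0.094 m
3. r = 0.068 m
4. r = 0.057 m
Model: a solid circular shaft of radius r, so J = (π·r^4) / 2 (SI units).
  Case 1: J = (π × 0.044^4) / 2 = 5.887 × 10⁻⁶ m⁴
  Case 2: J = (π × 0.094^4) / 2 = 0.0001226 m⁴
  Case 3: J = (π × 0.068^4) / 2 = 3.359 × 10⁻⁵ m⁴
  Case 4: J = (π × 0.057^4) / 2 = 1.658 × 10⁻⁵ m⁴
Ordering: 0.0001226 m⁴ (case 2) > 3.359 × 10⁻⁵ m⁴ (case 3) > 1.658 × 10⁻⁵ m⁴ (case 4) > 5.887 × 10⁻⁶ m⁴ (case 1)
Final answer: 2, 3, 4, 1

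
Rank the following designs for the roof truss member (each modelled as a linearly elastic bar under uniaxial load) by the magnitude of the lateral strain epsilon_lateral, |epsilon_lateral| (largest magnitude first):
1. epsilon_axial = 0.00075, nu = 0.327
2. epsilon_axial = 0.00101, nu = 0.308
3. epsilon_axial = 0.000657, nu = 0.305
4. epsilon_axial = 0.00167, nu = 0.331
Model: a linearly elastic bar under uniaxial load, so epsilon_lateral = -nu·epsilon_axial (SI units).
  Case 1: epsilon_lateral = -(0.327 × 0.00075) = -0.0002453
  Case 2: epsilon_lateral = -(0.308 × 0.00101) = -0.0003111
  Case 3: epsilon_lateral = -(0.305 × 0.000657) = -0.0002004
  Case 4: epsilon_lateral = -(0.331 × 0.00167) = -0.0005528
Ordering by |epsilon_lateral|: 0.0005528 (case 4) > 0.0003111 (case 2) > 0.0002453 (case 1) > 0.0002004 (case 3)
Final answer: 4, 2, 1, 3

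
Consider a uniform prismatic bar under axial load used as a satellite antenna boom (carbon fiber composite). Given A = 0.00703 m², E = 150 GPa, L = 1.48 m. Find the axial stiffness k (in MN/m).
Model: a uniform prismatic bar under axial load, so k = (A·E) / L.
Convert to SI units:
  E = 150 GPa = 1.5 × 10¹¹ Pa
Substitute:
  k = (0.00703 × (1.5 × 10¹¹)) / 1.48
  k = 7.125 × 10⁸ N/m
Convert: k = 7.125 × 10⁸ N/m = 712.5 MN/m
Final answer: k = 712.5 MN/m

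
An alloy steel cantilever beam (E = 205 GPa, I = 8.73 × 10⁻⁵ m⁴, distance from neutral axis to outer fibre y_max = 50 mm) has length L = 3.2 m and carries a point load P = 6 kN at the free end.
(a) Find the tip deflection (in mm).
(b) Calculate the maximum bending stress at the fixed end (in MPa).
(a) Tip deflection of a cantilever with an end point load: δ = P·L^3 / (3·E·I). Convert P = 6 kN = 6000 N, E = 205 GPa = 2.05 × 10¹¹ Pa.
  δ = (6000 × 3.2^3) / (3 × (2.05 × 10¹¹) × (8.73 × 10⁻⁵)) = 0.003662 m = 3.662 mm
(b) Maximum bending moment at the fixed end: M = P·L = 6000 × 3.2 = 19200 N·m. Convert y_max = 50 mm = 0.05 m.
  σ = M·y_max / I = (19200 × 0.05) / (8.73 × 10⁻⁵) = 1.1 × 10⁷ Pa = 11 MPa
Final answer: (a) δ = 3.662 mm, (b) σ = 11 MPa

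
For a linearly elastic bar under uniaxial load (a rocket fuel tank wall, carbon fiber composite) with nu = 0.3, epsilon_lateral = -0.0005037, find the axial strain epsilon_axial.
Model: a linearly elastic bar under uniaxial load, so epsilon_lateral = -nu·epsilon_axial.
Solve for epsilon_axial: epsilon_axial = -epsilon_lateral / nu.
Substitute:
  epsilon_axial = -(-0.0005037) / 0.3
  epsilon_axial = 0.001679
Final answer: epsilon_axial = 0.001679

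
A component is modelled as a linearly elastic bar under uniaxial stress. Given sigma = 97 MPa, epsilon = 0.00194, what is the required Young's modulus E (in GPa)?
Model: a linearly elastic bar under uniaxial stress, so epsilon = sigma / E.
Solve for E: E = sigma / epsilon.
Convert to SI units:
  sigma = 97 MPa = 9.7 × 10⁷ Pa
Substitute:
  E = (9.7 × 10⁷) / 0.00194
  E = 5 × 10¹⁰ Pa
Convert: E = 5 × 10¹⁰ Pa = 50 GPa
Final answer: E = 50 GPa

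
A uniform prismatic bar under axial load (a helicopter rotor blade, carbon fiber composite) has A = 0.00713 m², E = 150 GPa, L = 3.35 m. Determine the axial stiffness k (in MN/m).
Model: a uniform prismatic bar under axial load, so k = (A·E) / L.
Convert to SI units:
  E = 150 GPa = 1.5 × 10¹¹ Pa
Substitute:
  k = (0.00713 × (1.5 × 10¹¹)) / 3.35
  k = 3.193 × 10⁸ N/m
Convert: k = 3.193 × 10⁸ N/m = 319.3 MN/m
Final answer: k = 319.3 MN/m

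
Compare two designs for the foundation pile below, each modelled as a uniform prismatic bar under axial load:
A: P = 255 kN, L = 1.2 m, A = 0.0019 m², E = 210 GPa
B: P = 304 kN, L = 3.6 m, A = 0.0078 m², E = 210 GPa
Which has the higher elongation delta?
Model: a uniform prismatic bar under axial load, so delta = (P·L) / (A·E) (SI units).
  A: delta = (255000 × 1.2) / (0.0019 × (2.1 × 10¹¹)) = 0.0007669 m = 0.7669 mm
  B: delta = (304000 × 3.6) / (0.0078 × (2.1 × 10¹¹)) = 0.0006681 m = 0.6681 mm
0.7669 mm > 0.6681 mm, so A is larger.
Final answer: A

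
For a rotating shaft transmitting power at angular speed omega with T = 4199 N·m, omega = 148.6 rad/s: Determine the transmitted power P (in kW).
Model: a rotating shaft transmitting power at angular speed omega, so P = T·omega.
Substitute:
  P = 4199 × 148.6
  P = 624000 W
Convert: P = 624000 W = 624 kW
Final answer: P = 624 kW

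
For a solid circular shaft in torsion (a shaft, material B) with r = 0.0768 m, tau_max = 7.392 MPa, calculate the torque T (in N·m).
Model: a solid circular shaft in torsion, so tau_max = (2·T) / (π·r^3).
Solve for T: T = (π·tau_max·r^3) / 2.
Convert to SI units:
  tau_max = 7.392 MPa = 7.392 × 10⁶ Pa
Substitute:
  T = (π × (7.392 × 10⁶) × 0.0768^3) / 2
  T = 5260 N·m
Final answer: T = 5260 N·m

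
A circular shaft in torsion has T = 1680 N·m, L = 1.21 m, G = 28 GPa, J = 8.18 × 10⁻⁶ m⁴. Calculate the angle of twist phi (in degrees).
Model: a circular shaft in torsion, so phi = (T·L) / (G·J).
Convert to SI units:
  G = 28 GPa = 2.8 × 10¹⁰ Pa
Substitute:
  phi = (1680 × 1.21) / ((2.8 × 10¹⁰) × (8.18 × 10⁻⁶))
  phi = 0.008875 rad
Convert to degrees: phi = 0.008875 × 180/π = 0.5085°
Final answer: phi = 0.5085°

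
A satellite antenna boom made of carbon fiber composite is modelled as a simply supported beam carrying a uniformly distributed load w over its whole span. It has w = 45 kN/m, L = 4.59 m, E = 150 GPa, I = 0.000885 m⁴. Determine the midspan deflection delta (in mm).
Model: a simply supported beam carrying a uniformly distributed load w over its whole span, so delta = (5·w·L^4) / (384·E·I).
Convert to SI units:
  w = 45 kN/m = 45000 N/m
  E = 150 GPa = 1.5 × 10¹¹ Pa
Substitute:
  delta = (5 × 45000 × 4.59^4) / (384 × (1.5 × 10¹¹) × 0.000885)
  delta = 0.001959 m
Convert: delta = 0.001959 m = 1.959 mm
Final answer: delta = 1.959 mm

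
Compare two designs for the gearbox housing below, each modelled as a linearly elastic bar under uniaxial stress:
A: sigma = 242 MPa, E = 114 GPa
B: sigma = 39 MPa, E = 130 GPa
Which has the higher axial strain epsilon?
Model: a linearly elastic bar under uniaxial stress, so epsilon = sigma / E (SI units).
  A: epsilon = (2.42 × 10⁸) / (1.14 × 10¹¹) = 0.002123
  B: epsilon = (3.9 × 10⁷) / (1.3 × 10¹¹) = 0.0003
0.002123 > 0.0003, so A is larger.
Final answer: A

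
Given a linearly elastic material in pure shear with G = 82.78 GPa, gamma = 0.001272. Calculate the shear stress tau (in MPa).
Model: a linearly elastic material in pure shear, so tau = G·gamma.
Convert to SI units:
  G = 82.78 GPa = 8.278 × 10¹⁰ Pa
Substitute:
  tau = (8.278 × 10¹⁰) × 0.001272
  tau = 1.053 × 10⁸ Pa
Convert: tau = 1.053 × 10⁸ Pa = 105.3 MPa
Final answer: tau = 105.3 MPa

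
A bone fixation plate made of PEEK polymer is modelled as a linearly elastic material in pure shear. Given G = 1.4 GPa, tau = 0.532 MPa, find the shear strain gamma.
Model: a linearly elastic material in pure shear, so tau = G·gamma.
Solve for gamma: gamma = tau / G.
Convert to SI units:
  G = 1.4 GPa = 1.4 × 10⁹ Pa
  tau = 0.532 MPa = 532000 Pa
Substitute:
  gamma = 532000 / (1.4 × 10⁹)
  gamma = 0.00038
Final answer: gamma = 0.00038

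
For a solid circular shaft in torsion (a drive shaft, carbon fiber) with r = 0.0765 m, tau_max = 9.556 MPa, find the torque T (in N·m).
Model: a solid circular shaft in torsion, so tau_max = (2·T) / (π·r^3).
Solve for T: T = (π·tau_max·r^3) / 2.
Convert to SI units:
  tau_max = 9.556 MPa = 9.556 × 10⁶ Pa
Substitute:
  T = (π × (9.556 × 10⁶) × 0.0765^3) / 2
  T = 6720 N·m
Final answer: T = 6720 N·m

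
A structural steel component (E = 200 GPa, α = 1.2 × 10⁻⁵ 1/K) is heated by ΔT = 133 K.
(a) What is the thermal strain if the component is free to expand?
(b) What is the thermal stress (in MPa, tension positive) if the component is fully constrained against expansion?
(a) Free thermal strain ε_th = α·ΔT = (1.2 × 10⁻⁵) × 133 = 0.001596
(b) Fully constrained, the expansion is suppressed, so σ = -E·α·ΔT. Convert E = 200 GPa = 2 × 10¹¹ Pa.
  σ = -(2 × 10¹¹) × (1.2 × 10⁻⁵) × 133 = -3.192 × 10⁸ Pa = -319.2 MPa (compressive)
Final answer: (a) ε_th = 0.001596, (b) σ = -319.2 MPa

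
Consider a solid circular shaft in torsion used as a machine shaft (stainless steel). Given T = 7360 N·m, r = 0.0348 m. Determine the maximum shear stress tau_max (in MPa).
Model: a solid circular shaft in torsion, so tau_max = (2·T) / (π·r^3).
Substitute:
  tau_max = (2 × 7360) / (π × 0.0348^3)
  tau_max = 1.112 × 10⁸ Pa
Convert: tau_max = 1.112 × 10⁸ Pa = 111.2 MPa
Final answer: tau_max = 111.2 MPa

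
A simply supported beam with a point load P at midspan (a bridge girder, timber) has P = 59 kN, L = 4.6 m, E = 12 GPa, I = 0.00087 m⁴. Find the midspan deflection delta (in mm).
Model: a simply supported beam with a point load P at midspan, so delta = (P·L^3) / (48·E·I).
Convert to SI units:
  P = 59 kN = 59000 N
  E = 12 GPa = 1.2 × 10¹⁰ Pa
Substitute:
  delta = (59000 × 4.6^3) / (48 × (1.2 × 10¹⁰) × 0.00087)
  delta = 0.01146 m
Convert: delta = 0.01146 m = 11.46 mm
Final answer: delta = 11.46 mm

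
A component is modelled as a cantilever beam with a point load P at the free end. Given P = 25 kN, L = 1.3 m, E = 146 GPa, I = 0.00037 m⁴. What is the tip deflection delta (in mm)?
Model: a cantilever beam with a point load P at the free end, so delta = (P·L^3) / (3·E·I).
Convert to SI units:
  P = 25 kN = 25000 N
  E = 146 GPa = 1.46 × 10¹¹ Pa
Substitute:
  delta = (25000 × 1.3^3) / (3 × (1.46 × 10¹¹) × 0.00037)
  delta = 0.0003389 m
Convert: delta = 0.0003389 m = 0.3389 mm
Final answer: delta = 0.3389 mm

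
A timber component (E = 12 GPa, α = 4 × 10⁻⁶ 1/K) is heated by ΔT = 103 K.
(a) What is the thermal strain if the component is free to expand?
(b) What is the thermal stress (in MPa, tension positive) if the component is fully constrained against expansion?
(a) Free thermal strain ε_th = α·ΔT = (4 × 10⁻⁶) × 103 = 0.000412
(b) Fully constrained, the expansion is suppressed, so σ = -E·α·ΔT. Convert E = 12 GPa = 1.2 × 10¹⁰ Pa.
  σ = -(1.2 × 10¹⁰) × (4 × 10⁻⁶) × 103 = -4.944 × 10⁶ Pa = -4.944 MPa (compressive)
Final answer: (a) ε_th = 0.000412, (b) σ = -4.944 MPa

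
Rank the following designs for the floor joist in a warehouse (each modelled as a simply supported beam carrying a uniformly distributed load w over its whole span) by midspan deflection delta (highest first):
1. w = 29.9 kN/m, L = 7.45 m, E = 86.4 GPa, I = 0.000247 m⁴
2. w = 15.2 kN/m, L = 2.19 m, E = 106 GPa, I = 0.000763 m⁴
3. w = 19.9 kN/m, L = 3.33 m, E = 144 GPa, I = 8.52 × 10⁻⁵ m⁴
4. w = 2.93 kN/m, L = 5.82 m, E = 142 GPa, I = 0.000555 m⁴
Model: a simply supported beam carrying a uniformly distributed load w over its whole span, so delta = (5·w·L^4) / (384·E·I) (SI units).
  Case 1: delta = (5 × 29900 × 7.45^4) / (384 × (8.64 × 10¹⁰) × 0.000247) = 0.0562 m = 56.2 mm
  Case 2: delta = (5 × 15200 × 2.19^4) / (384 × (1.06 × 10¹¹) × 0.000763) = 5.629 × 10⁻⁵ m = 0.05629 mm
  Case 3: delta = (5 × 19900 × 3.33^4) / (384 × (1.44 × 10¹¹) × (8.52 × 10⁻⁵)) = 0.002597 m = 2.597 mm
  Case 4: delta = (5 × 2930 × 5.82^4) / (384 × (1.42 × 10¹¹) × 0.000555) = 0.0005554 m = 0.5554 mm
Ordering: 56.2 mm (case 1) > 2.597 mm (case 3) > 0.5554 mm (case 4) > 0.05629 mm (case 2)
Final answer: 1, 3, 4, 2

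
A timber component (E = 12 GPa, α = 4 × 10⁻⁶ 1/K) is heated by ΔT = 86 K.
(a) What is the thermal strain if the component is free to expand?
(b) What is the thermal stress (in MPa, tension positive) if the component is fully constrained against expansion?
(a) Free thermal strain ε_th = α·ΔT = (4 × 10⁻⁶) × 86 = 0.000344
(b) Fully constrained, the expansion is suppressed, so σ = -E·α·ΔT. Convert E = 12 GPa = 1.2 × 10¹⁰ Pa.
  σ = -(1.2 × 10¹⁰) × (4 × 10⁻⁶) × 86 = -4.128 × 10⁶ Pa = -4.128 MPa (compressive)
Final answer: (a) ε_th = 0.000344, (b) σ = -4.128 MPa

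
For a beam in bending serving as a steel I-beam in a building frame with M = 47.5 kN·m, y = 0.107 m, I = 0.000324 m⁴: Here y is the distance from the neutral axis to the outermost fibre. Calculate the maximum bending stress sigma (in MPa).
Model: a beam in bending, so sigma = (M·y) / I.
Convert to SI units:
  M = 47.5 kN·m = 47500 N·m
Substitute:
  sigma = (47500 × 0.107) / 0.000324
  sigma = 1.569 × 10⁷ Pa
Convert: sigma = 1.569 × 10⁷ Pa = 15.69 MPa
Final answer: sigma = 15.69 MPa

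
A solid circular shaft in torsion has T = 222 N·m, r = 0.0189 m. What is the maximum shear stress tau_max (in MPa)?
Model: a solid circular shaft in torsion, so tau_max = (2·T) / (π·r^3).
Substitute:
  tau_max = (2 × 222) / (π × 0.0189^3)
  tau_max = 2.093 × 10⁷ Pa
Convert: tau_max = 2.093 × 10⁷ Pa = 20.93 MPa
Final answer: tau_max = 20.93 MPa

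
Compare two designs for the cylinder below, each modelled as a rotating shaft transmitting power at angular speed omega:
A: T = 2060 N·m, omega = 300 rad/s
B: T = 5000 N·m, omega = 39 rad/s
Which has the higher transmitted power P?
Model: a rotating shaft transmitting power at angular speed omega, so P = T·omega (SI units).
  A: P = 2060 × 300 = 618000 W = 618 kW
  B: P = 5000 × 39 = 195000 W = 195 kW
618 kW > 195 kW, so A is larger.
Final answer: A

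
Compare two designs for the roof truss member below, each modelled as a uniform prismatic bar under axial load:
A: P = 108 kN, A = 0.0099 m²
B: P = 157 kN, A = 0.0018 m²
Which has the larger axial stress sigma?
Model: a uniform prismatic bar under axial load, so sigma = P / A (SI units).
  A: sigma = 108000 / 0.0099 = 1.091 × 10⁷ Pa = 10.91 MPa
  B: sigma = 157000 / 0.0018 = 8.722 × 10⁷ Pa = 87.22 MPa
87.22 MPa > 10.91 MPa, so B is larger.
Final answer: B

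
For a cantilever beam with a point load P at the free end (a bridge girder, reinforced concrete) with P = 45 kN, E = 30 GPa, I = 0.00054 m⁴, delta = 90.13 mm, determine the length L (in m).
Model: a cantilever beam with a point load P at the free end, so delta = (P·L^3) / (3·E·I).
Solve for L: L = ((3·delta·E·I) / P)^(1/3).
Convert to SI units:
  P = 45 kN = 45000 N
  E = 30 GPa = 3 × 10¹⁰ Pa
  delta = 90.13 mm = 0.09013 m
Substitute:
  L = ((3 × 0.09013 × (3 × 10¹⁰) × 0.00054) / 45000)^(1/3)
  L = 4.6 m
Final answer: L = 4.6 m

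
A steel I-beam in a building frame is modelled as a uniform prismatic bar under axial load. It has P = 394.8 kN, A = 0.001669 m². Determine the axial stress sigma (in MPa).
Model: a uniform prismatic bar under axial load, so sigma = P / A.
Convert to SI units:
  P = 394.8 kN = 394800 N
Substitute:
  sigma = 394800 / 0.001669
  sigma = 2.365 × 10⁸ Pa
Convert: sigma = 2.365 × 10⁸ Pa = 236.5 MPa
Final answer: sigma = 236.5 MPa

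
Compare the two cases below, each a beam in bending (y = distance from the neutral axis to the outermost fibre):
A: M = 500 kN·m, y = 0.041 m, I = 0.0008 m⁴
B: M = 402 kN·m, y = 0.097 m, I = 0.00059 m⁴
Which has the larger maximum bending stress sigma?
Model: a beam in bending (y = distance from the neutral axis to the outermost fibre), so sigma = (M·y) / I (SI units).
  A: sigma = (500000 × 0.041) / 0.0008 = 2.562 × 10⁷ Pa = 25.62 MPa
  B: sigma = (402000 × 0.097) / 0.00059 = 6.609 × 10⁷ Pa = 66.09 MPa
66.09 MPa > 25.62 MPa, so B is larger.
Final answer: B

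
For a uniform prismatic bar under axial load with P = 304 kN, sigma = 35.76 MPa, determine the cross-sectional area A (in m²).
Model: a uniform prismatic bar under axial load, so sigma = P / A.
Solve for A: A = P / sigma.
Convert to SI units:
  P = 304 kN = 304000 N
  sigma = 35.76 MPa = 3.576 × 10⁷ Pa
Substitute:
  A = 304000 / (3.576 × 10⁷)
  A = 0.008501 m²
Final answer: A = 0.008501 m²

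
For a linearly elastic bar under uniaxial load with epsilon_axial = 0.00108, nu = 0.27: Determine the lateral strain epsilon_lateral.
Model: a linearly elastic bar under uniaxial load, so epsilon_lateral = -nu·epsilon_axial.
Substitute:
  epsilon_lateral = -(0.27 × 0.00108)
  epsilon_lateral = -0.0002916
Final answer: epsilon_lateral = -0.0002916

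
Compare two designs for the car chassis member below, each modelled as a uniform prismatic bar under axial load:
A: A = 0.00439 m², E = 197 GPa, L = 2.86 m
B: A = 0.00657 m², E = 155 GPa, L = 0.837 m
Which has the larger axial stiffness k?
Model: a uniform prismatic bar under axial load, so k = (A·E) / L (SI units).
  A: k = (0.00439 × (1.97 × 10¹¹)) / 2.86 = 3.024 × 10⁸ N/m = 302.4 MN/m
  B: k = (0.00657 × (1.55 × 10¹¹)) / 0.837 = 1.217 × 10⁹ N/m = 1217 MN/m
1217 MN/m > 302.4 MN/m, so B is larger.
Final answer: B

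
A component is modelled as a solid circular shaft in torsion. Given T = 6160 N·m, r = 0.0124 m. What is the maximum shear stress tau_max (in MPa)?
Model: a solid circular shaft in torsion, so tau_max = (2·T) / (π·r^3).
Substitute:
  tau_max = (2 × 6160) / (π × 0.0124^3)
  tau_max = 2.057 × 10⁹ Pa
Convert: tau_max = 2.057 × 10⁹ Pa = 2057 MPa
Final answer: tau_max = 2057 MPa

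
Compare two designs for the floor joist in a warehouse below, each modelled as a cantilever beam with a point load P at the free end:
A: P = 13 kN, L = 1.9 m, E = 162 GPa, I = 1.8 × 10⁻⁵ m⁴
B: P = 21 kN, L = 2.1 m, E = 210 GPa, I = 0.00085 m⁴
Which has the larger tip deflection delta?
Model: a cantilever beam with a point load P at the free end, so delta = (P·L^3) / (3·E·I) (SI units).
  A: delta = (13000 × 1.9^3) / (3 × (1.62 × 10¹¹) × (1.8 × 10⁻⁵)) = 0.01019 m = 10.19 mm
  B: delta = (21000 × 2.1^3) / (3 × (2.1 × 10¹¹) × 0.00085) = 0.0003632 m = 0.3632 mm
10.19 mm > 0.3632 mm, so A is larger.
Final answer: A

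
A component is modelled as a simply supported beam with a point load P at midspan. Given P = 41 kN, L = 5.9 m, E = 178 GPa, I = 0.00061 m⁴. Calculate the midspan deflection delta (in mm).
Model: a simply supported beam with a point load P at midspan, so delta = (P·L^3) / (48·E·I).
Convert to SI units:
  P = 41 kN = 41000 N
  E = 178 GPa = 1.78 × 10¹¹ Pa
Substitute:
  delta = (41000 × 5.9^3) / (48 × (1.78 × 10¹¹) × 0.00061)
  delta = 0.001616 m
Convert: delta = 0.001616 m = 1.616 mm
Final answer: delta = 1.616 mm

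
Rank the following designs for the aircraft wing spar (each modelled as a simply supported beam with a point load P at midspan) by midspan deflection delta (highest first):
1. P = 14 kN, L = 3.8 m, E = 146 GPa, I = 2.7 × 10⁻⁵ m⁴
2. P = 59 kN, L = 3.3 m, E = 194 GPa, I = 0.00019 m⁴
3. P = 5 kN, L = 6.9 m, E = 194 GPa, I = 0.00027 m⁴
Model: a simply supported beam with a point load P at midspan, so delta = (P·L^3) / (48·E·I) (SI units).
  Case 1: delta = (14000 × 3.8^3) / (48 × (1.46 × 10¹¹) × (2.7 × 10⁻⁵)) = 0.00406 m = 4.06 mm
  Case 2: delta = (59000 × 3.3^3) / (48 × (1.94 × 10¹¹) × 0.00019) = 0.001198 m = 1.198 mm
  Case 3: delta = (5000 × 6.9^3) / (48 × (1.94 × 10¹¹) × 0.00027) = 0.0006533 m = 0.6533 mm
Ordering: 4.06 mm (case 1) > 1.198 mm (case 2) > 0.6533 mm (case 3)
Final answer: 1, 2, 3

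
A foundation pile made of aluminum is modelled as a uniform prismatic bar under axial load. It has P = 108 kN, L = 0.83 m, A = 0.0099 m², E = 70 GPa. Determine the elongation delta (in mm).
Model: a uniform prismatic bar under axial load, so delta = (P·L) / (A·E).
Convert to SI units:
  P = 108 kN = 108000 N
  E = 70 GPa = 7 × 10¹⁰ Pa
Substitute:
  delta = (108000 × 0.83) / (0.0099 × (7 × 10¹⁰))
  delta = 0.0001294 m
Convert: delta = 0.0001294 m = 0.1294 mm
Final answer: delta = 0.1294 mm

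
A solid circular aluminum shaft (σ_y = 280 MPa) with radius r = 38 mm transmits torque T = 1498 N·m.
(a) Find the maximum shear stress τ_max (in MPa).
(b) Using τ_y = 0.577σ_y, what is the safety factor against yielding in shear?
(a) For a solid circular shaft, τ_max = T·r/J with J = π·r^4/2, i.e. τ_max = 2·T / (π·r^3). Convert r = 38 mm = 0.038 m.
  τ_max = (2 × 1498) / (π × 0.038^3) = 1.738 × 10⁷ Pa = 17.38 MPa
(b) τ_y = 0.577 × 280 = 161.56 MPa
  SF = τ_y/τ_max = 161.56 / 17.38 = 9.296
Final answer: (a) τ_max = 17.38 MPa, (b) SF = 9.296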